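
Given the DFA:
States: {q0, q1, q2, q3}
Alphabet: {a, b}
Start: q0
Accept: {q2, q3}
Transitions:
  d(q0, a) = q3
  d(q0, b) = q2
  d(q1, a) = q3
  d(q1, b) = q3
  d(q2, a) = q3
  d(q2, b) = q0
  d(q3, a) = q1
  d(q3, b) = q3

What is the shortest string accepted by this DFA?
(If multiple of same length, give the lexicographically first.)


BFS by string length (lex-first path to each state shown):
  len 0: q0<-""
  len 1: q2<-"b", q3<-"a"
Found accept state at length 1.

"a"


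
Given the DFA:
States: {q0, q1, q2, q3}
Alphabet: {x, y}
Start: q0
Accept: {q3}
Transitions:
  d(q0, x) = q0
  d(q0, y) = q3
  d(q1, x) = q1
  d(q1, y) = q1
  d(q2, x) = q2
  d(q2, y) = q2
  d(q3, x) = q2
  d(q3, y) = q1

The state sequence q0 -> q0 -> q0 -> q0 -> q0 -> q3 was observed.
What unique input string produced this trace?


Trace back each transition to find the symbol:
  q0 --[x]--> q0
  q0 --[x]--> q0
  q0 --[x]--> q0
  q0 --[x]--> q0
  q0 --[y]--> q3

"xxxxy"


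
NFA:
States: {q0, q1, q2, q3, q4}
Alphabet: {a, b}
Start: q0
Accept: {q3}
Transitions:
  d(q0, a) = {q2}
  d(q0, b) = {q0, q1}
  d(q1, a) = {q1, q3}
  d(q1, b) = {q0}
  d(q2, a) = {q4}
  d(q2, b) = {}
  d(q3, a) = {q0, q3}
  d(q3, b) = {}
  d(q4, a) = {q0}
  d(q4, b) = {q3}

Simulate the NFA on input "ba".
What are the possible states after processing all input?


Start: {q0}
  --b--> {q0, q1}
  --a--> {q1, q2, q3}

{q1, q2, q3}


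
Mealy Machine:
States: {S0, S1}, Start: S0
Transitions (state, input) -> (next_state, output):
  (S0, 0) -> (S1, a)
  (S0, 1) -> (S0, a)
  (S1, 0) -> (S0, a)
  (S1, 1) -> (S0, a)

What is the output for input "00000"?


Step-by-step:
  (S0, 0) -> (S1, a)
  (S1, 0) -> (S0, a)
  (S0, 0) -> (S1, a)
  (S1, 0) -> (S0, a)
  (S0, 0) -> (S1, a)

"aaaaa"


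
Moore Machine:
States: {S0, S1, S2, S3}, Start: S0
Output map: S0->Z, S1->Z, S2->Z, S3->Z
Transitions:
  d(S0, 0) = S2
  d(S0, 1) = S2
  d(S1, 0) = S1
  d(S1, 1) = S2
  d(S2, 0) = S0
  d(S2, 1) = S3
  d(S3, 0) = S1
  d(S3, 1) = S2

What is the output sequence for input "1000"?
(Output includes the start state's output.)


Start: S0 (output Z)
  --1--> S2 (output Z)
  --0--> S0 (output Z)
  --0--> S2 (output Z)
  --0--> S0 (output Z)

"ZZZZZ"


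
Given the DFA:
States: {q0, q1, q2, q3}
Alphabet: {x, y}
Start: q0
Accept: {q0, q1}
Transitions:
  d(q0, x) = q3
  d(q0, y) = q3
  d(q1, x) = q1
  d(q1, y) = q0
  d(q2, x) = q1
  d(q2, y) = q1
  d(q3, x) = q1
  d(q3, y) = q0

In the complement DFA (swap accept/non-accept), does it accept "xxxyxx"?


Trace: q0 -> q3 -> q1 -> q1 -> q0 -> q3 -> q1
Final: q1
Original accept: {q0, q1}
Complement: q1 is in original accept

No, complement rejects (original accepts)


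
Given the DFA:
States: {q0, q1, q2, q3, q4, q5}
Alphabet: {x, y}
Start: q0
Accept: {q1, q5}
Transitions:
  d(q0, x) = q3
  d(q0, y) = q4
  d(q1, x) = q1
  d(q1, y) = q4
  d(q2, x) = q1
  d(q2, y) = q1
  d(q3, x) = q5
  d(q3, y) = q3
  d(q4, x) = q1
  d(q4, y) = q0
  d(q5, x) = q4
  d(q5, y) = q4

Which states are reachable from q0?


BFS from q0:
  layer 0: {q0}
  layer 1: {q3, q4}
  layer 2: {q1, q5}

{q0, q1, q3, q4, q5}


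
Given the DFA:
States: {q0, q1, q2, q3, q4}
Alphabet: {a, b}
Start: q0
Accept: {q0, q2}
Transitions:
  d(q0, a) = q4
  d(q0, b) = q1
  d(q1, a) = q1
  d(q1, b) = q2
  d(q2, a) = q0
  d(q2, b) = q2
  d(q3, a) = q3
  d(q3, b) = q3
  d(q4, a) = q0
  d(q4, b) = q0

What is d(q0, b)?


Looking up transition d(q0, b)

q1


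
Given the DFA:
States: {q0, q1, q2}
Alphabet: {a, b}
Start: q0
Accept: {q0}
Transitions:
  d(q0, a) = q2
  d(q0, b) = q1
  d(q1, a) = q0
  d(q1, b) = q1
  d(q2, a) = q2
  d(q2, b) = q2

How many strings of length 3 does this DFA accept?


Enumerating all length-3 strings:
  "aaa" -> q2 [reject]
  "aab" -> q2 [reject]
  "aba" -> q2 [reject]
  "abb" -> q2 [reject]
  "baa" -> q2 [reject]
  "bab" -> q1 [reject]
  "bba" -> q0 [accept]
  "bbb" -> q1 [reject]

1 out of 8


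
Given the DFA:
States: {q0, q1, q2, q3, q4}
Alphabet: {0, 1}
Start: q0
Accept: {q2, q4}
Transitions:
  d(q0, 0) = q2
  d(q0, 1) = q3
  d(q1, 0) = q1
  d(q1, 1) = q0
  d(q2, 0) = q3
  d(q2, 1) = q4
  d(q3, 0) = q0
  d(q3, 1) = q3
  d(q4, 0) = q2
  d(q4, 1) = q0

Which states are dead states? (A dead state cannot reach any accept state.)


Forward reachability from each state:
  q0 -> reaches accept state q2 (live)
  q1 -> reaches accept state q2 (live)
  q2 -> reaches accept state q2 (live)
  q3 -> reaches accept state q2 (live)
  q4 -> reaches accept state q2 (live)

None (all states can reach an accept state)


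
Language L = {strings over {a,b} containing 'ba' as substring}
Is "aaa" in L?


'ba' does not occur

No, "aaa" is not in L


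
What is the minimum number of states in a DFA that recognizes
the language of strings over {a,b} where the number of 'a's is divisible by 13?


States track (count of 'a') mod 13.
Need 13 states: one per remainder 0..12; accept = remainder 0.

13


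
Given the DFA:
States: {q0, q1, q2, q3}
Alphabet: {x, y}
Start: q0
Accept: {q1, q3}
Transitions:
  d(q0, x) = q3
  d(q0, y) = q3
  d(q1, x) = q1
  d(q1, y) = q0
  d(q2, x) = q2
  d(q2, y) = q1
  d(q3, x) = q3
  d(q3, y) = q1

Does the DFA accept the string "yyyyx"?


Trace: q0 -> q3 -> q1 -> q0 -> q3 -> q3
Final state: q3
Accept states: {q1, q3}

Yes, accepted (final state q3 is an accept state)


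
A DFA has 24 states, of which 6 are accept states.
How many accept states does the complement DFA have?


Complement swaps accept and non-accept states.
24 - 6 = 18

18


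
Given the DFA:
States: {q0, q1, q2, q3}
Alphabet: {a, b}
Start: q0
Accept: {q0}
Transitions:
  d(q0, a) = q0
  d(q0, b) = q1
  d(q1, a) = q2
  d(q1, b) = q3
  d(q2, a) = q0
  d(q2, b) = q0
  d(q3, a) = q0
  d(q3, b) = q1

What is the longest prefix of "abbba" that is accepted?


Run the DFA, marking each prefix where the state is accepting:
  "" -> q0 [accept]
  "a" -> q0 [accept]
  "ab" -> q1 [reject]
  "abb" -> q3 [reject]
  "abbb" -> q1 [reject]
  "abbba" -> q2 [reject]

"a"


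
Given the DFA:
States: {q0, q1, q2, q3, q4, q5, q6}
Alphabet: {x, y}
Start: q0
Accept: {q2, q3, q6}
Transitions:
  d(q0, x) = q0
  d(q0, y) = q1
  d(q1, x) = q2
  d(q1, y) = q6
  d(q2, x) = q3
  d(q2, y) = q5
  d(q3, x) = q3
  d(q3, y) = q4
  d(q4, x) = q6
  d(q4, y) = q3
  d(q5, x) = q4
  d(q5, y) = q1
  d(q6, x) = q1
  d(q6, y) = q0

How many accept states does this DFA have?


Accept states listed: {q2, q3, q6}
Counting: q2(1) q3(2) q6(3)

3


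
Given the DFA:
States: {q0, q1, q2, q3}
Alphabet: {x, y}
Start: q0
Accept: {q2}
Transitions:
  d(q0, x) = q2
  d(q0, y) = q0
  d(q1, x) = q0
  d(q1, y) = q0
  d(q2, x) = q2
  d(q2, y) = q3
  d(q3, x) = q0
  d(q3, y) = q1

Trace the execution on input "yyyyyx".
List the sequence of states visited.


Input: yyyyyx
d(q0, y) = q0
d(q0, y) = q0
d(q0, y) = q0
d(q0, y) = q0
d(q0, y) = q0
d(q0, x) = q2


q0 -> q0 -> q0 -> q0 -> q0 -> q0 -> q2


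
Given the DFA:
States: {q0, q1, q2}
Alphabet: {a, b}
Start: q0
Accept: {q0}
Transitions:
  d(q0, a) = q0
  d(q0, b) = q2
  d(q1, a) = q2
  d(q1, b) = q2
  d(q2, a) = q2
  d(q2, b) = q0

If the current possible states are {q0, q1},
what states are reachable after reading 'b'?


Apply transition on 'b' from each current state:
  d(q0, b) = q2
  d(q1, b) = q2

{q2}


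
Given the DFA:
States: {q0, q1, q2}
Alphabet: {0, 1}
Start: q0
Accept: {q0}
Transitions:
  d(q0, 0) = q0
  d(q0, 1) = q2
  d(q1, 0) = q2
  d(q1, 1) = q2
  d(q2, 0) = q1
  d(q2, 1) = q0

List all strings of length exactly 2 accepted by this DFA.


All strings of length 2: 4 total
Accepted: 2

"00", "11"


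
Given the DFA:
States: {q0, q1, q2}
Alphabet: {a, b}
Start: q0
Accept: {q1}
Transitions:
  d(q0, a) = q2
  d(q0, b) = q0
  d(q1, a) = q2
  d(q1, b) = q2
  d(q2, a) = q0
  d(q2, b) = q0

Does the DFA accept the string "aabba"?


Trace: q0 -> q2 -> q0 -> q0 -> q0 -> q2
Final state: q2
Accept states: {q1}

No, rejected (final state q2 is not an accept state)


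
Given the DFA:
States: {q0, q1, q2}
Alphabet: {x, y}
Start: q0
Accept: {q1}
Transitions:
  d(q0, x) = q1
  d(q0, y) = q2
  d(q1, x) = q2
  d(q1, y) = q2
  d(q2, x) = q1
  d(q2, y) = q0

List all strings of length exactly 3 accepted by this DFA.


All strings of length 3: 8 total
Accepted: 3

"xxx", "xyx", "yyx"


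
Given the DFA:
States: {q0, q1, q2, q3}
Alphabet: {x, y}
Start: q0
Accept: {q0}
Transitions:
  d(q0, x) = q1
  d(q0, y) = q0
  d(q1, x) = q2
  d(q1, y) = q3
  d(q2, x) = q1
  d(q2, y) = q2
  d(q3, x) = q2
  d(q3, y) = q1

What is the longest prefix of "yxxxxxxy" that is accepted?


Run the DFA, marking each prefix where the state is accepting:
  "" -> q0 [accept]
  "y" -> q0 [accept]
  "yx" -> q1 [reject]
  "yxx" -> q2 [reject]
  "yxxx" -> q1 [reject]
  "yxxxx" -> q2 [reject]
  "yxxxxx" -> q1 [reject]
  "yxxxxxx" -> q2 [reject]
  "yxxxxxxy" -> q2 [reject]

"y"


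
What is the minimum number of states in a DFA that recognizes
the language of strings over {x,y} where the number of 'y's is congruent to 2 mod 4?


States track (count of 'y') mod 4.
Need 4 states: one per remainder 0..3; accept = remainder 2.

4


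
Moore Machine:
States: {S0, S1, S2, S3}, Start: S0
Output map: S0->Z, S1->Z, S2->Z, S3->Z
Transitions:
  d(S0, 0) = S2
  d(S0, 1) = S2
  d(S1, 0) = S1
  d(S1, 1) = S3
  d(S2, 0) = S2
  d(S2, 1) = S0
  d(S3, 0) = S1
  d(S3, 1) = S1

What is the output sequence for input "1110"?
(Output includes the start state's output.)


Start: S0 (output Z)
  --1--> S2 (output Z)
  --1--> S0 (output Z)
  --1--> S2 (output Z)
  --0--> S2 (output Z)

"ZZZZZ"


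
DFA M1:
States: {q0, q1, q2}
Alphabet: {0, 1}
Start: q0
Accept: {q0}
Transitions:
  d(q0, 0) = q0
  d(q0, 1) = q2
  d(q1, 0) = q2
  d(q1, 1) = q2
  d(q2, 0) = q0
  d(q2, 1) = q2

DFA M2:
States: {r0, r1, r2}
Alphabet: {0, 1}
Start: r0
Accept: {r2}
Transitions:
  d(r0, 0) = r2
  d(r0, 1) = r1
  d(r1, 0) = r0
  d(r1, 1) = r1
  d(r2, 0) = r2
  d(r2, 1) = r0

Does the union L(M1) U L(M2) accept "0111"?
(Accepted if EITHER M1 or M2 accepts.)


M1: final=q2 accepted=False
M2: final=r1 accepted=False

No, union rejects (neither accepts)


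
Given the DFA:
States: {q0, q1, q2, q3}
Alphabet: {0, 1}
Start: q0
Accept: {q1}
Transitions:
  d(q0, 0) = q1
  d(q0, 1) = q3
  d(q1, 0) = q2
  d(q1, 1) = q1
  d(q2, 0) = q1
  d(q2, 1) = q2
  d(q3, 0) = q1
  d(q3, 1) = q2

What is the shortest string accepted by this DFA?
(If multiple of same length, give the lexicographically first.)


BFS by string length (lex-first path to each state shown):
  len 0: q0<-""
  len 1: q1<-"0", q3<-"1"
Found accept state at length 1.

"0"


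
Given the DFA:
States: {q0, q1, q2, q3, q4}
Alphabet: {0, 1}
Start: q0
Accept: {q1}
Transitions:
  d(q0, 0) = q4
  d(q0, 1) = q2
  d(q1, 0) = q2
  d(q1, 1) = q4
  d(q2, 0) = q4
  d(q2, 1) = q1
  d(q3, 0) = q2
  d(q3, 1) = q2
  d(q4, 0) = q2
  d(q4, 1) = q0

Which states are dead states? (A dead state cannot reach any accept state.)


Forward reachability from each state:
  q0 -> reaches accept state q1 (live)
  q1 -> reaches accept state q1 (live)
  q2 -> reaches accept state q1 (live)
  q3 -> reaches accept state q1 (live)
  q4 -> reaches accept state q1 (live)

None (all states can reach an accept state)


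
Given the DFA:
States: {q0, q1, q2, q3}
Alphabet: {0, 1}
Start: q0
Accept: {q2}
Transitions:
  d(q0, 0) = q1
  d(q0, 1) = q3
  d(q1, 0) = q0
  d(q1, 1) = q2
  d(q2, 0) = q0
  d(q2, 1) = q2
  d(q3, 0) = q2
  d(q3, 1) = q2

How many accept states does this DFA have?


Accept states listed: {q2}
Counting: q2(1)

1


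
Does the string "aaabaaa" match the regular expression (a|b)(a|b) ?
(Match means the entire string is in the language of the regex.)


|string| = 7; first = 'a'; last = 'a'

No, "aaabaaa" does not match (a|b)(a|b)


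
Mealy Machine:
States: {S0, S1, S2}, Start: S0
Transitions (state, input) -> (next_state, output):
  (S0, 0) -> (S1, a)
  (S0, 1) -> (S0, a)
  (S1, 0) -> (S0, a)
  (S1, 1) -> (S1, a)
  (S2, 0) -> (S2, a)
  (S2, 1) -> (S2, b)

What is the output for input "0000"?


Step-by-step:
  (S0, 0) -> (S1, a)
  (S1, 0) -> (S0, a)
  (S0, 0) -> (S1, a)
  (S1, 0) -> (S0, a)

"aaaa"


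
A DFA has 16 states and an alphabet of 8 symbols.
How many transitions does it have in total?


Each state has exactly one transition per symbol.
16 * 8 = 128

128


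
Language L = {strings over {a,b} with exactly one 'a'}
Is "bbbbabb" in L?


count('a') = 1

Yes, "bbbbabb" is in L


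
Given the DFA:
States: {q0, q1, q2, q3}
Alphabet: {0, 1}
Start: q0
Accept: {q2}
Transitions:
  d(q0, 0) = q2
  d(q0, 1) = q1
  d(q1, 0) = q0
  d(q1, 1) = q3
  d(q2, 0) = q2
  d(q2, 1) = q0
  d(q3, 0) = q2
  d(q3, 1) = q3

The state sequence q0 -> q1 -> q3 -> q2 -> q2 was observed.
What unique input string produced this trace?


Trace back each transition to find the symbol:
  q0 --[1]--> q1
  q1 --[1]--> q3
  q3 --[0]--> q2
  q2 --[0]--> q2

"1100"


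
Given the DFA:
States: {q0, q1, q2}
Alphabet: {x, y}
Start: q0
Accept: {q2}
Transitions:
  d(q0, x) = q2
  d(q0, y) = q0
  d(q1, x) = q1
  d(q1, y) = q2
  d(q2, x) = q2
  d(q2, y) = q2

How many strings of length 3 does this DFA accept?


Enumerating all length-3 strings:
  "xxx" -> q2 [accept]
  "xxy" -> q2 [accept]
  "xyx" -> q2 [accept]
  "xyy" -> q2 [accept]
  "yxx" -> q2 [accept]
  "yxy" -> q2 [accept]
  "yyx" -> q2 [accept]
  "yyy" -> q0 [reject]

7 out of 8


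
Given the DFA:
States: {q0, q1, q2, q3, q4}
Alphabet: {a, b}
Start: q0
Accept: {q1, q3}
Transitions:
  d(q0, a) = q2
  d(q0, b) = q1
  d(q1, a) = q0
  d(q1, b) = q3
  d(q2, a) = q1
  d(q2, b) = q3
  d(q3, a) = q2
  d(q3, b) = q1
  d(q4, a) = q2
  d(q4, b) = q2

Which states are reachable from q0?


BFS from q0:
  layer 0: {q0}
  layer 1: {q1, q2}
  layer 2: {q3}

{q0, q1, q2, q3}


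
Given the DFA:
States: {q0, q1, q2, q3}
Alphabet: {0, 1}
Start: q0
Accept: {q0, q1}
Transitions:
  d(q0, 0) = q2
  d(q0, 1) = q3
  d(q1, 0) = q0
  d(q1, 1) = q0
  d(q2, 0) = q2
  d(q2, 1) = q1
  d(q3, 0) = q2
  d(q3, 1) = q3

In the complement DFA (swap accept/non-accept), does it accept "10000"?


Trace: q0 -> q3 -> q2 -> q2 -> q2 -> q2
Final: q2
Original accept: {q0, q1}
Complement: q2 is not in original accept

Yes, complement accepts (original rejects)


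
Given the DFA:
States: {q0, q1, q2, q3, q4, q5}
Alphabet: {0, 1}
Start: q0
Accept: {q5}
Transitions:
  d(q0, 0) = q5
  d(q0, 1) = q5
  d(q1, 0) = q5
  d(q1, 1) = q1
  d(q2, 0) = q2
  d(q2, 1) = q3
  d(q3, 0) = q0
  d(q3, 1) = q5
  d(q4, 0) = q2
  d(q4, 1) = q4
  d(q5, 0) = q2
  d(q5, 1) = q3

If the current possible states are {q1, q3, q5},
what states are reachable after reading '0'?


Apply transition on '0' from each current state:
  d(q1, 0) = q5
  d(q3, 0) = q0
  d(q5, 0) = q2

{q0, q2, q5}


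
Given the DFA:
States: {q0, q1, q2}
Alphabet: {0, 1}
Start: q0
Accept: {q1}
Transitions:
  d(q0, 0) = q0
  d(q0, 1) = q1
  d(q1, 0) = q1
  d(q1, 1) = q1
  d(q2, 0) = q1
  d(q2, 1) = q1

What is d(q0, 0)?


Looking up transition d(q0, 0)

q0


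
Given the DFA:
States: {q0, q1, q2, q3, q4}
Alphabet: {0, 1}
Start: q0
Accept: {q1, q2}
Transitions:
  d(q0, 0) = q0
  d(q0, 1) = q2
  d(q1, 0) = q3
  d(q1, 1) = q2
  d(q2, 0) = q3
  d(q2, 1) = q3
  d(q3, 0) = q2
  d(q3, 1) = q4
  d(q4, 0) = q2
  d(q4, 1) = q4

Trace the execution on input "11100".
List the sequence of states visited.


Input: 11100
d(q0, 1) = q2
d(q2, 1) = q3
d(q3, 1) = q4
d(q4, 0) = q2
d(q2, 0) = q3


q0 -> q2 -> q3 -> q4 -> q2 -> q3


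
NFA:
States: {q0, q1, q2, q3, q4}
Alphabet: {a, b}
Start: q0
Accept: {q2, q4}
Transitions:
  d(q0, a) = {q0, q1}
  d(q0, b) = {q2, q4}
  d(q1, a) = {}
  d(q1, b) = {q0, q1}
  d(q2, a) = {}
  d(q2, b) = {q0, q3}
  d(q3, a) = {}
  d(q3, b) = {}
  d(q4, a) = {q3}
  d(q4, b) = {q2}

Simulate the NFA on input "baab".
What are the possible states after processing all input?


Start: {q0}
  --b--> {q2, q4}
  --a--> {q3}
  --a--> {}
  --b--> {}

{} (empty set, no valid transitions)


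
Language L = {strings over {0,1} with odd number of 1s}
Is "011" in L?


count('1') = 2; 2 mod 2 = 0

No, "011" is not in L


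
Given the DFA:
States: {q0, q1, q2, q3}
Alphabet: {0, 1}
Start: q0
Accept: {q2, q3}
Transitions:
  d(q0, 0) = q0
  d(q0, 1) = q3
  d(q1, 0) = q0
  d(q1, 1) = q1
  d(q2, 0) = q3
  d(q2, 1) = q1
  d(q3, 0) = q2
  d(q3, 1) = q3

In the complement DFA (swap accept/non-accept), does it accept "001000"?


Trace: q0 -> q0 -> q0 -> q3 -> q2 -> q3 -> q2
Final: q2
Original accept: {q2, q3}
Complement: q2 is in original accept

No, complement rejects (original accepts)


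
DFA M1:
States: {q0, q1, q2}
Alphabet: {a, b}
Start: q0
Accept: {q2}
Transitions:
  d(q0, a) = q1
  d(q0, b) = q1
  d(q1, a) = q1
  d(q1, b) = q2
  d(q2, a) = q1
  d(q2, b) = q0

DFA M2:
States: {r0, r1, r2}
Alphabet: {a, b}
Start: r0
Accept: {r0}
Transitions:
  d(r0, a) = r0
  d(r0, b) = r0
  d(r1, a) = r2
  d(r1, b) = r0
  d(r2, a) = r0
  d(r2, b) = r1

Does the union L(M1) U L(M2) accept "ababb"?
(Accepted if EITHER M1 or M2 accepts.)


M1: final=q0 accepted=False
M2: final=r0 accepted=True

Yes, union accepts


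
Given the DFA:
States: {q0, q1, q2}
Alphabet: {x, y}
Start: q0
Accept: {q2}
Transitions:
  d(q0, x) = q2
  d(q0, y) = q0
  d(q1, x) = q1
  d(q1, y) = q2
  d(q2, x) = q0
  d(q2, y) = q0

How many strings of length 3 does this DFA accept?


Enumerating all length-3 strings:
  "xxx" -> q2 [accept]
  "xxy" -> q0 [reject]
  "xyx" -> q2 [accept]
  "xyy" -> q0 [reject]
  "yxx" -> q0 [reject]
  "yxy" -> q0 [reject]
  "yyx" -> q2 [accept]
  "yyy" -> q0 [reject]

3 out of 8


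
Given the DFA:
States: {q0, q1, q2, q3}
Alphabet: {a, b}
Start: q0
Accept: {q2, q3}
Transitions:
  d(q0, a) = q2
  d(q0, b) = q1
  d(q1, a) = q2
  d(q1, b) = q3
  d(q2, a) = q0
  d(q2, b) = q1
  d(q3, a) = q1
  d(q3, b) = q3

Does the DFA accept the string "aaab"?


Trace: q0 -> q2 -> q0 -> q2 -> q1
Final state: q1
Accept states: {q2, q3}

No, rejected (final state q1 is not an accept state)


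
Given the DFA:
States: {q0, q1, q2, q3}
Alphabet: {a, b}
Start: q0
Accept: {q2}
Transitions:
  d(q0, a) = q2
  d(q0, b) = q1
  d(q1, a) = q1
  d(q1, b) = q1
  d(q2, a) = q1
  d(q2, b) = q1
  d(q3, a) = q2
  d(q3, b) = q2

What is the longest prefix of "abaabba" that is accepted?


Run the DFA, marking each prefix where the state is accepting:
  "" -> q0 [reject]
  "a" -> q2 [accept]
  "ab" -> q1 [reject]
  "aba" -> q1 [reject]
  "abaa" -> q1 [reject]
  "abaab" -> q1 [reject]
  "abaabb" -> q1 [reject]
  "abaabba" -> q1 [reject]

"a"


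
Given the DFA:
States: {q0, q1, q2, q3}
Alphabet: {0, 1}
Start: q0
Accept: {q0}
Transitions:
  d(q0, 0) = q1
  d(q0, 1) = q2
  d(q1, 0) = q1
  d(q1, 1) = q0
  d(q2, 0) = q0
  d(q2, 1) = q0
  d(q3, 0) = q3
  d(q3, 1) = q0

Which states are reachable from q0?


BFS from q0:
  layer 0: {q0}
  layer 1: {q1, q2}

{q0, q1, q2}


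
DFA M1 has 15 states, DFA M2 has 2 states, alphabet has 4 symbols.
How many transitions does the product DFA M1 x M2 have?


Product DFA has 15 * 2 = 30 states.
Each has 4 transitions: 30 * 4 = 120

120


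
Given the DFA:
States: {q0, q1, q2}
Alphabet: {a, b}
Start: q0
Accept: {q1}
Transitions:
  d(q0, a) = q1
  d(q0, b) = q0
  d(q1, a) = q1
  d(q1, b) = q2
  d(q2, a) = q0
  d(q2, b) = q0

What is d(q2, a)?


Looking up transition d(q2, a)

q0


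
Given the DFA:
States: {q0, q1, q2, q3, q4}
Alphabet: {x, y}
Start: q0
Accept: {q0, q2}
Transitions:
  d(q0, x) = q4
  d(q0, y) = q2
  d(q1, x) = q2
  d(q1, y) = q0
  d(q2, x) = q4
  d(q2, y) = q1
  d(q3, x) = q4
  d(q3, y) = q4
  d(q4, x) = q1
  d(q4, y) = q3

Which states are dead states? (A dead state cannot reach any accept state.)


Forward reachability from each state:
  q0 -> reaches accept state q0 (live)
  q1 -> reaches accept state q0 (live)
  q2 -> reaches accept state q0 (live)
  q3 -> reaches accept state q0 (live)
  q4 -> reaches accept state q0 (live)

None (all states can reach an accept state)


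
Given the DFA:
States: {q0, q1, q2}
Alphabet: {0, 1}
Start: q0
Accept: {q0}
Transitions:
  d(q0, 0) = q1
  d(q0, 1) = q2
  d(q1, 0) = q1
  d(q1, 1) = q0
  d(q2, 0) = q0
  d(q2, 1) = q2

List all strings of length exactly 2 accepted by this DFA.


All strings of length 2: 4 total
Accepted: 2

"01", "10"


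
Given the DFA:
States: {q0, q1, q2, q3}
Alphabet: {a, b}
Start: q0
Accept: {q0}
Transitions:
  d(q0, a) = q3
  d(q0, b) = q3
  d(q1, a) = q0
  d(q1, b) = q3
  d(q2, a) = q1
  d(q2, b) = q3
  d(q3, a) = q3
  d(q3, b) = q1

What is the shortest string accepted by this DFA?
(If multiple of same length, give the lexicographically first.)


BFS by string length (lex-first path to each state shown):
  len 0: q0<-""
Found accept state at length 0.

"" (empty string)


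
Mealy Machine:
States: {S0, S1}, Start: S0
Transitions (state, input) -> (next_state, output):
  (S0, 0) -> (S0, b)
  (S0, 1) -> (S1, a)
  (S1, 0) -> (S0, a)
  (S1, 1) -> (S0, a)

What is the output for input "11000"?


Step-by-step:
  (S0, 1) -> (S1, a)
  (S1, 1) -> (S0, a)
  (S0, 0) -> (S0, b)
  (S0, 0) -> (S0, b)
  (S0, 0) -> (S0, b)

"aabbb"


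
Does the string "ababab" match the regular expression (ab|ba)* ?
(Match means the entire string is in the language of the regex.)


|string| = 6; first = 'a'; last = 'b'

Yes, "ababab" matches (ab|ba)*


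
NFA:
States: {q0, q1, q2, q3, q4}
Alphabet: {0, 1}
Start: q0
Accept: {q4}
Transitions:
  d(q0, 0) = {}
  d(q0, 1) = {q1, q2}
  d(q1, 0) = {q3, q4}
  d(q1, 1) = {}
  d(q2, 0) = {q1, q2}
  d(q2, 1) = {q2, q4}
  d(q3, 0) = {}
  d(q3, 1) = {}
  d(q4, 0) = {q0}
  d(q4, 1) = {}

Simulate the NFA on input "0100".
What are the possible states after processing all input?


Start: {q0}
  --0--> {}
  --1--> {}
  --0--> {}
  --0--> {}

{} (empty set, no valid transitions)


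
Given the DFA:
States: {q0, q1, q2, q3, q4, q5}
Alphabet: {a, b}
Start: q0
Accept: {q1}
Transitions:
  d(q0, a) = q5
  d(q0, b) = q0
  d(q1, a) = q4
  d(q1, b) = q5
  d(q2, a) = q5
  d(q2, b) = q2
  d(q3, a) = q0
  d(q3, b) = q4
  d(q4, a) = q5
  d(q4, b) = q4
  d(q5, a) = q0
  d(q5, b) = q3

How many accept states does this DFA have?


Accept states listed: {q1}
Counting: q1(1)

1


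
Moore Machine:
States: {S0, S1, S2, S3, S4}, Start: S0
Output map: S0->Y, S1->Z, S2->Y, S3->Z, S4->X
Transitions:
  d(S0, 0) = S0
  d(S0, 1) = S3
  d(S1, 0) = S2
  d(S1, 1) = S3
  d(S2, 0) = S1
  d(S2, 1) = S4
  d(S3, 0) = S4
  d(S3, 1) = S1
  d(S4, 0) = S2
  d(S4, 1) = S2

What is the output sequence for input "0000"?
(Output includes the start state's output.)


Start: S0 (output Y)
  --0--> S0 (output Y)
  --0--> S0 (output Y)
  --0--> S0 (output Y)
  --0--> S0 (output Y)

"YYYYY"


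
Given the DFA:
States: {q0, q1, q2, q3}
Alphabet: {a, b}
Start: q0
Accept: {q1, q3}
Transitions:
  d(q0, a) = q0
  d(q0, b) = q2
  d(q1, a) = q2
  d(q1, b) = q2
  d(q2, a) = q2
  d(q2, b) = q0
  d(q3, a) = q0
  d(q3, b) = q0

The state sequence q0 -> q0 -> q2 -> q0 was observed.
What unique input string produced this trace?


Trace back each transition to find the symbol:
  q0 --[a]--> q0
  q0 --[b]--> q2
  q2 --[b]--> q0

"abb"


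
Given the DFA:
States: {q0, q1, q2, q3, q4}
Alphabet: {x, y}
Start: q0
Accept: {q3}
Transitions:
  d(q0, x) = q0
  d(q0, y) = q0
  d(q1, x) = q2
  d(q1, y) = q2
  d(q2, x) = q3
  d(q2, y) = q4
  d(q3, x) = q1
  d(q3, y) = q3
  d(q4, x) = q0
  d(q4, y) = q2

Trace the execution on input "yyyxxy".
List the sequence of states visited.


Input: yyyxxy
d(q0, y) = q0
d(q0, y) = q0
d(q0, y) = q0
d(q0, x) = q0
d(q0, x) = q0
d(q0, y) = q0


q0 -> q0 -> q0 -> q0 -> q0 -> q0 -> q0


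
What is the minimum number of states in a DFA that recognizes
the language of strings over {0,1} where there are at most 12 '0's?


States: count = 0, 1, ..., 12 (all accepting; 13 states), plus a dead state for count > 12.
Total: 13 + 1 = 14.

14


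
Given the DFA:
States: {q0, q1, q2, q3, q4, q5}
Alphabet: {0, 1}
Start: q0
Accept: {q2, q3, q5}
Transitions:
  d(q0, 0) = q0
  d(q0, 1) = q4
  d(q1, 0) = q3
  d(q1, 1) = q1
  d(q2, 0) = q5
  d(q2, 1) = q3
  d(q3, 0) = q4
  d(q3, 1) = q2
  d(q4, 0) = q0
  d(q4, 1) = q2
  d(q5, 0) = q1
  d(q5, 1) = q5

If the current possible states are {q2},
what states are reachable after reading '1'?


Apply transition on '1' from each current state:
  d(q2, 1) = q3

{q3}


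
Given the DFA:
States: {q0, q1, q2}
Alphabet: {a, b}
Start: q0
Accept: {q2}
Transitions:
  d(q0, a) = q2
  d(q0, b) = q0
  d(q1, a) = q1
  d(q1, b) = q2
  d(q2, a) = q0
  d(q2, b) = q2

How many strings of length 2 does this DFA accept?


Enumerating all length-2 strings:
  "aa" -> q0 [reject]
  "ab" -> q2 [accept]
  "ba" -> q2 [accept]
  "bb" -> q0 [reject]

2 out of 4


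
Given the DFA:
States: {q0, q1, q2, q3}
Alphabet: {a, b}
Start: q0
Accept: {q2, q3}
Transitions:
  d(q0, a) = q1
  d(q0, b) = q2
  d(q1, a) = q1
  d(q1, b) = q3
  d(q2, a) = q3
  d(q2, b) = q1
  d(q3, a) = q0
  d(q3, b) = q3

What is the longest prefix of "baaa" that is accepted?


Run the DFA, marking each prefix where the state is accepting:
  "" -> q0 [reject]
  "b" -> q2 [accept]
  "ba" -> q3 [accept]
  "baa" -> q0 [reject]
  "baaa" -> q1 [reject]

"ba"


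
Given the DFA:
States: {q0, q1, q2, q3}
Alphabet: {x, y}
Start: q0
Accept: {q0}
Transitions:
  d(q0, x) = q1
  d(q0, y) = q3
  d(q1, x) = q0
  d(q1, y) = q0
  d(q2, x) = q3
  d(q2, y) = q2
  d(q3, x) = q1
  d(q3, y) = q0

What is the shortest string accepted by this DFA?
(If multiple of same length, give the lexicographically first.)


BFS by string length (lex-first path to each state shown):
  len 0: q0<-""
Found accept state at length 0.

"" (empty string)


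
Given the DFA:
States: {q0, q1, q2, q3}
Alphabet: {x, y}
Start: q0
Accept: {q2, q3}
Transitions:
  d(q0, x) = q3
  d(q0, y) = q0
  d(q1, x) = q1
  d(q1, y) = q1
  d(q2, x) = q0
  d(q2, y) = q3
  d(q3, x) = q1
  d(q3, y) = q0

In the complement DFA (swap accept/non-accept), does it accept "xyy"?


Trace: q0 -> q3 -> q0 -> q0
Final: q0
Original accept: {q2, q3}
Complement: q0 is not in original accept

Yes, complement accepts (original rejects)


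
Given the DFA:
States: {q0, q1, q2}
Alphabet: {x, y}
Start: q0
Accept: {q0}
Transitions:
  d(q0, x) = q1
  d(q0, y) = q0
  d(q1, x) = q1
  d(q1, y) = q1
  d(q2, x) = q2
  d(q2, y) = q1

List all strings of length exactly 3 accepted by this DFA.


All strings of length 3: 8 total
Accepted: 1

"yyy"


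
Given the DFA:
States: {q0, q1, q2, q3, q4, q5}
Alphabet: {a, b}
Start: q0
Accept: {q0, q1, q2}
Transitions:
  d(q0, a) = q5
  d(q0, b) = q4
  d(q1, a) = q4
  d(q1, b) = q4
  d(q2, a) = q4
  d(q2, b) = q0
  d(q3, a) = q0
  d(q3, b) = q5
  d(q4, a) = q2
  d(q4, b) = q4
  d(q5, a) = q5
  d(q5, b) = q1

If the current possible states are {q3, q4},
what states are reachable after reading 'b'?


Apply transition on 'b' from each current state:
  d(q3, b) = q5
  d(q4, b) = q4

{q4, q5}


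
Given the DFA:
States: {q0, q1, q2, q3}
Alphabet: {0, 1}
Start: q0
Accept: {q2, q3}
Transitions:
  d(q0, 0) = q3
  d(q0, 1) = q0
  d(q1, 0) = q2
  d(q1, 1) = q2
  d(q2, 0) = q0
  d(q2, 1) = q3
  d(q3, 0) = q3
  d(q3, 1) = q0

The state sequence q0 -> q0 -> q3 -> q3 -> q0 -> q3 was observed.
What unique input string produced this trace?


Trace back each transition to find the symbol:
  q0 --[1]--> q0
  q0 --[0]--> q3
  q3 --[0]--> q3
  q3 --[1]--> q0
  q0 --[0]--> q3

"10010"


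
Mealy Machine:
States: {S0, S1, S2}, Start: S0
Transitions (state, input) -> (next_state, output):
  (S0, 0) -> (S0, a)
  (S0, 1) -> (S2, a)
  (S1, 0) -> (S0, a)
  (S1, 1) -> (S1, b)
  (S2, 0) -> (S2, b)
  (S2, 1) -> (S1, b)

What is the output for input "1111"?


Step-by-step:
  (S0, 1) -> (S2, a)
  (S2, 1) -> (S1, b)
  (S1, 1) -> (S1, b)
  (S1, 1) -> (S1, b)

"abbb"


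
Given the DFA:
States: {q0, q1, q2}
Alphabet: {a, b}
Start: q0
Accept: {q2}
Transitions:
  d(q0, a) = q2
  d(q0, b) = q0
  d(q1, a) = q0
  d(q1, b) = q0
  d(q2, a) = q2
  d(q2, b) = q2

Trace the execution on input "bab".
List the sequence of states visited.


Input: bab
d(q0, b) = q0
d(q0, a) = q2
d(q2, b) = q2


q0 -> q0 -> q2 -> q2


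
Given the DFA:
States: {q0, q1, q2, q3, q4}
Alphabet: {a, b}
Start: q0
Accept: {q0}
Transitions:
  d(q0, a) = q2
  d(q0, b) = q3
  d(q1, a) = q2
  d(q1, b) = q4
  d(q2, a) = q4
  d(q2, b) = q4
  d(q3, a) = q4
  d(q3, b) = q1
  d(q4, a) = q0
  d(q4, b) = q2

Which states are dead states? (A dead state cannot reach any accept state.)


Forward reachability from each state:
  q0 -> reaches accept state q0 (live)
  q1 -> reaches accept state q0 (live)
  q2 -> reaches accept state q0 (live)
  q3 -> reaches accept state q0 (live)
  q4 -> reaches accept state q0 (live)

None (all states can reach an accept state)


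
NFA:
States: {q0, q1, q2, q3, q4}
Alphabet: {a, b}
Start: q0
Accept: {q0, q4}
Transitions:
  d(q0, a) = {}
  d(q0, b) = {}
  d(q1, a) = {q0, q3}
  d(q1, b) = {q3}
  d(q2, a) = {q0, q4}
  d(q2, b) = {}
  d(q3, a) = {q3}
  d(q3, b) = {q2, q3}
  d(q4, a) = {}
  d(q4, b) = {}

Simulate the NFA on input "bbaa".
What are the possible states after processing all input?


Start: {q0}
  --b--> {}
  --b--> {}
  --a--> {}
  --a--> {}

{} (empty set, no valid transitions)


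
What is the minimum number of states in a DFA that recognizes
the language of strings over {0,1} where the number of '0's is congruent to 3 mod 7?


States track (count of '0') mod 7.
Need 7 states: one per remainder 0..6; accept = remainder 3.

7


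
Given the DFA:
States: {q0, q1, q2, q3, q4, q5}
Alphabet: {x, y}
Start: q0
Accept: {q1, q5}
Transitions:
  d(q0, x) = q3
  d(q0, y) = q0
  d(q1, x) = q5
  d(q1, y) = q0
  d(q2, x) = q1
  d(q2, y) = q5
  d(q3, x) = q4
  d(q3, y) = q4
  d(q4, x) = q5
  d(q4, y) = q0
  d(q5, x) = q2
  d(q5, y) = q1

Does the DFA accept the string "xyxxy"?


Trace: q0 -> q3 -> q4 -> q5 -> q2 -> q5
Final state: q5
Accept states: {q1, q5}

Yes, accepted (final state q5 is an accept state)


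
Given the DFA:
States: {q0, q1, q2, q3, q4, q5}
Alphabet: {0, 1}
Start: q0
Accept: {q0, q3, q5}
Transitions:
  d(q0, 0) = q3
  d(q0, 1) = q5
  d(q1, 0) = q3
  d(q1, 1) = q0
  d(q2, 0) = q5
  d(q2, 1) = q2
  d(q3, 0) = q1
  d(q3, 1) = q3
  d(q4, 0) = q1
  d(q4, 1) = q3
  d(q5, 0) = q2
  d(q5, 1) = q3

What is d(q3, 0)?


Looking up transition d(q3, 0)

q1


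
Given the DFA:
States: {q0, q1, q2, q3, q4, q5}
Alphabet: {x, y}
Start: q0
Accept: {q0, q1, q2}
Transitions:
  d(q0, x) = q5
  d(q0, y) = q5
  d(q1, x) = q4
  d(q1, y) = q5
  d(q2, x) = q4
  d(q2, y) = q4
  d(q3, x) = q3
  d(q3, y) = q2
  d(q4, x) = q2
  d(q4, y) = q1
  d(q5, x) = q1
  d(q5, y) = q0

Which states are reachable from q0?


BFS from q0:
  layer 0: {q0}
  layer 1: {q5}
  layer 2: {q1}
  layer 3: {q4}
  layer 4: {q2}

{q0, q1, q2, q4, q5}


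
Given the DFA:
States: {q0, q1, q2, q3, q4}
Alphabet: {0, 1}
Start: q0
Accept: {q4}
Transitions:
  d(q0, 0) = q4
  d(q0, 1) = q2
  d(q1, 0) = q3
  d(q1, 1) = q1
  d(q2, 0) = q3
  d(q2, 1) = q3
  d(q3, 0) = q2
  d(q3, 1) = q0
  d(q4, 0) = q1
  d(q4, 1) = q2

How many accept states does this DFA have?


Accept states listed: {q4}
Counting: q4(1)

1


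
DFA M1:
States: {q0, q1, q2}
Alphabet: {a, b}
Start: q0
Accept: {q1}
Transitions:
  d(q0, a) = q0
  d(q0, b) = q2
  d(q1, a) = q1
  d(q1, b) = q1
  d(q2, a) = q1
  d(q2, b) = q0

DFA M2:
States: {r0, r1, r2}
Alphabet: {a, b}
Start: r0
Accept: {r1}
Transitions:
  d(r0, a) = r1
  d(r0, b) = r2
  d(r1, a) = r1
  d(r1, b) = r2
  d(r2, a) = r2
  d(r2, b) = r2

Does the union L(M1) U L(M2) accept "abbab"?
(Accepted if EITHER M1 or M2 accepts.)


M1: final=q2 accepted=False
M2: final=r2 accepted=False

No, union rejects (neither accepts)


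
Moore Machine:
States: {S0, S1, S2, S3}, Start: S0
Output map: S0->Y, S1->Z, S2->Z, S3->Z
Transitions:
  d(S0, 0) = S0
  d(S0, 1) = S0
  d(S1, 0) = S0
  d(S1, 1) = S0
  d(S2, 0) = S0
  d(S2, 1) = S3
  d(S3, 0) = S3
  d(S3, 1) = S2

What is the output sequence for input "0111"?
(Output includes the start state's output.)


Start: S0 (output Y)
  --0--> S0 (output Y)
  --1--> S0 (output Y)
  --1--> S0 (output Y)
  --1--> S0 (output Y)

"YYYYY"


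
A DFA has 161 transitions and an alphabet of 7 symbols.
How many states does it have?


Each state has exactly one transition per symbol.
states = transitions / |alphabet| = 161 / 7 = 23

23


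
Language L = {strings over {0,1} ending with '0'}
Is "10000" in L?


last symbol = '0'

Yes, "10000" is in L


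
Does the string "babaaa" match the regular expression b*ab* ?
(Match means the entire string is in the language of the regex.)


|string| = 6; first = 'b'; last = 'a'

No, "babaaa" does not match b*ab*


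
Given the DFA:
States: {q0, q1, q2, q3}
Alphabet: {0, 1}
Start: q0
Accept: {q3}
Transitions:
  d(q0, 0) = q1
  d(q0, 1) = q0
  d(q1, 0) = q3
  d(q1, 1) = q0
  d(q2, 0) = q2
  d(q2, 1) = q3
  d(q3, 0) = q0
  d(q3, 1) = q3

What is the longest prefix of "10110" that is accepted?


Run the DFA, marking each prefix where the state is accepting:
  "" -> q0 [reject]
  "1" -> q0 [reject]
  "10" -> q1 [reject]
  "101" -> q0 [reject]
  "1011" -> q0 [reject]
  "10110" -> q1 [reject]

No prefix is accepted


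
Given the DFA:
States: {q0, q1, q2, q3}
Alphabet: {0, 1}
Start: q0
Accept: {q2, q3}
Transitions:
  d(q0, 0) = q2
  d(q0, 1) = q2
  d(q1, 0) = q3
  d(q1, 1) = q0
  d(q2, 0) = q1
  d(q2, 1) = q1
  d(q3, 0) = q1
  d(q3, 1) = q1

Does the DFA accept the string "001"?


Trace: q0 -> q2 -> q1 -> q0
Final state: q0
Accept states: {q2, q3}

No, rejected (final state q0 is not an accept state)


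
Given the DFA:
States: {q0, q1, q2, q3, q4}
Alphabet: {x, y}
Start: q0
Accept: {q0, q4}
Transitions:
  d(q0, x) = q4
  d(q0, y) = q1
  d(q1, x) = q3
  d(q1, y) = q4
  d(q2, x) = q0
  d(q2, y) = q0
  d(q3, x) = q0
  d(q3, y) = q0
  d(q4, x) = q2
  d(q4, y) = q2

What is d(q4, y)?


Looking up transition d(q4, y)

q2


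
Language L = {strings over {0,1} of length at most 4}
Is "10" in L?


length = 2

Yes, "10" is in L


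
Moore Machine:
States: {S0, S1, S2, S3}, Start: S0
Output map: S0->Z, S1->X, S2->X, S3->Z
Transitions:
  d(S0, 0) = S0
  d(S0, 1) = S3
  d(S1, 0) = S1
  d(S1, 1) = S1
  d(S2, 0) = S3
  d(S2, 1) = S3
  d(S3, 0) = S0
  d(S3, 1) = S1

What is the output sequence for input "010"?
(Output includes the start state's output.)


Start: S0 (output Z)
  --0--> S0 (output Z)
  --1--> S3 (output Z)
  --0--> S0 (output Z)

"ZZZZ"


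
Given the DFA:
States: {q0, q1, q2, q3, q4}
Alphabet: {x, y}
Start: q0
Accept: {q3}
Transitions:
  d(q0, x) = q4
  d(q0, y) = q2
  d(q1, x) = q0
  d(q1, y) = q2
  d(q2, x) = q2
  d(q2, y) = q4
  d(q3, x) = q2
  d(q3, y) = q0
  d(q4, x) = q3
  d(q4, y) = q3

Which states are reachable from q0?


BFS from q0:
  layer 0: {q0}
  layer 1: {q2, q4}
  layer 2: {q3}

{q0, q2, q3, q4}


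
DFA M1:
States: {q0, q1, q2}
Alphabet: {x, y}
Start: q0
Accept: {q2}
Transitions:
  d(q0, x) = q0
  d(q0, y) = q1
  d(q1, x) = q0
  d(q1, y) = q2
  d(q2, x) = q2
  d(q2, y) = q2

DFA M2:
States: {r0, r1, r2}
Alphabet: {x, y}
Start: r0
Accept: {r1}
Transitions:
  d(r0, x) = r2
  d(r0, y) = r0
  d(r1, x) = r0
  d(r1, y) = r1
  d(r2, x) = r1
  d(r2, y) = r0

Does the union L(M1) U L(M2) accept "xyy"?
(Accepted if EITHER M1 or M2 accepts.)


M1: final=q2 accepted=True
M2: final=r0 accepted=False

Yes, union accepts


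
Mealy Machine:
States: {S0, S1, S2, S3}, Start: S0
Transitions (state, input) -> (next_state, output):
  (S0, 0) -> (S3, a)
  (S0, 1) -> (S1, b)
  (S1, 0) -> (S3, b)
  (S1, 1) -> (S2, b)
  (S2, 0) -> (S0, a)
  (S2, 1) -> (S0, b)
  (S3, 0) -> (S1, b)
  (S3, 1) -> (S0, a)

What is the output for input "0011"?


Step-by-step:
  (S0, 0) -> (S3, a)
  (S3, 0) -> (S1, b)
  (S1, 1) -> (S2, b)
  (S2, 1) -> (S0, b)

"abbb"


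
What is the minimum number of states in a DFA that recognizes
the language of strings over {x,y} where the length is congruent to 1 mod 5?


States track (length) mod 5.
Need 5 states: one per remainder 0..4; accept = remainder 1.

5


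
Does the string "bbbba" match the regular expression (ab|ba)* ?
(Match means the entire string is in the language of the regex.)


|string| = 5; first = 'b'; last = 'a'

No, "bbbba" does not match (ab|ba)*


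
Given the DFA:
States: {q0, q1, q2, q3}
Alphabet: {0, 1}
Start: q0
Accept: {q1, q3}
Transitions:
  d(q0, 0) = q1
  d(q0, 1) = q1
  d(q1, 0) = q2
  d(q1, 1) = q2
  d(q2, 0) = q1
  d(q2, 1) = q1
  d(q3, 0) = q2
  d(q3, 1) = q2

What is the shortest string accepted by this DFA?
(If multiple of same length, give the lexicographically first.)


BFS by string length (lex-first path to each state shown):
  len 0: q0<-""
  len 1: q1<-"0"
Found accept state at length 1.

"0"


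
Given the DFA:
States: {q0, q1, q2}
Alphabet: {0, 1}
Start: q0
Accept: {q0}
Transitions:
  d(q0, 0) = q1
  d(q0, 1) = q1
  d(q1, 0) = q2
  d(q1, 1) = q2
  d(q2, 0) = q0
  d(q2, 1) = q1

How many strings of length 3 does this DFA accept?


Enumerating all length-3 strings:
  "000" -> q0 [accept]
  "001" -> q1 [reject]
  "010" -> q0 [accept]
  "011" -> q1 [reject]
  "100" -> q0 [accept]
  "101" -> q1 [reject]
  "110" -> q0 [accept]
  "111" -> q1 [reject]

4 out of 8


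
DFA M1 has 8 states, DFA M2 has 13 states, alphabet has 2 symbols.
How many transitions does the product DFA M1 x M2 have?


Product DFA has 8 * 13 = 104 states.
Each has 2 transitions: 104 * 2 = 208

208


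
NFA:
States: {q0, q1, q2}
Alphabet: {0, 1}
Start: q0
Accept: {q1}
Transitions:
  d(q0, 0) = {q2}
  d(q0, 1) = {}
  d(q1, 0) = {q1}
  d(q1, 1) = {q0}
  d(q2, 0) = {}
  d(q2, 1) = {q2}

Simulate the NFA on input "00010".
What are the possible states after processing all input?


Start: {q0}
  --0--> {q2}
  --0--> {}
  --0--> {}
  --1--> {}
  --0--> {}

{} (empty set, no valid transitions)


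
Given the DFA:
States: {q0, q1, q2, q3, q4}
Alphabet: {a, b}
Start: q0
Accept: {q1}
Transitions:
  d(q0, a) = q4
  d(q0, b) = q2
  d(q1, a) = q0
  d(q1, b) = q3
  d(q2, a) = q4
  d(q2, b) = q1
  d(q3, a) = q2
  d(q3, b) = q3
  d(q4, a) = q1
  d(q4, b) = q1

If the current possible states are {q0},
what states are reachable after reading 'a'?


Apply transition on 'a' from each current state:
  d(q0, a) = q4

{q4}


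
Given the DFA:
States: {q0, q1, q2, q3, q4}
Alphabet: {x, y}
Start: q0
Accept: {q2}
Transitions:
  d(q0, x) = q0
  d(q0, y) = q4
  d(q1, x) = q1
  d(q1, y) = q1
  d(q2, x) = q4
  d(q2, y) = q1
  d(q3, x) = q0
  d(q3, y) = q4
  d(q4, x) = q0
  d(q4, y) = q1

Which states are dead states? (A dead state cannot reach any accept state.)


Forward reachability from each state:
  q0 -> reaches {q0, q1, q4}, no accept state (dead)
  q1 -> reaches {q1}, no accept state (dead)
  q2 -> reaches accept state q2 (live)
  q3 -> reaches {q0, q1, q3, q4}, no accept state (dead)
  q4 -> reaches {q0, q1, q4}, no accept state (dead)

{q0, q1, q3, q4}


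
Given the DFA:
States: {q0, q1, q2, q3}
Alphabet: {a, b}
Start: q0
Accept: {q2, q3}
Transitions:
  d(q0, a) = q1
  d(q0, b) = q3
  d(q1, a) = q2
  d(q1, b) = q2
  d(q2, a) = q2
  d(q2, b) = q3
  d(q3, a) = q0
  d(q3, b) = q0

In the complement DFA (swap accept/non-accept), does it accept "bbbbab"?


Trace: q0 -> q3 -> q0 -> q3 -> q0 -> q1 -> q2
Final: q2
Original accept: {q2, q3}
Complement: q2 is in original accept

No, complement rejects (original accepts)


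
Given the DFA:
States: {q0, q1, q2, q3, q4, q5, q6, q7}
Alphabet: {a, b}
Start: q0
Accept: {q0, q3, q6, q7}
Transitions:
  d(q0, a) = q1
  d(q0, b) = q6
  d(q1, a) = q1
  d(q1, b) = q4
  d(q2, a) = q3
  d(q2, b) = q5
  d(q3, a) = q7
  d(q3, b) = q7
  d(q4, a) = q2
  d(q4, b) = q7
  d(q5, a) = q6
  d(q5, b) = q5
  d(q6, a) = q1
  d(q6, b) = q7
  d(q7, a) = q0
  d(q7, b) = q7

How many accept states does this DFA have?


Accept states listed: {q0, q3, q6, q7}
Counting: q0(1) q3(2) q6(3) q7(4)

4


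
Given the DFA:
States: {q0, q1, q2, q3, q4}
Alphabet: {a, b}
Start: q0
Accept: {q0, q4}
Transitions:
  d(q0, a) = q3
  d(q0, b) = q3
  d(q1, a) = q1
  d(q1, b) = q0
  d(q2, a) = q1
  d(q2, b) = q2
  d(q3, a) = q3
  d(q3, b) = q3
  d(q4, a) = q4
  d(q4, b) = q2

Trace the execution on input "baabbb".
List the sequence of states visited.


Input: baabbb
d(q0, b) = q3
d(q3, a) = q3
d(q3, a) = q3
d(q3, b) = q3
d(q3, b) = q3
d(q3, b) = q3


q0 -> q3 -> q3 -> q3 -> q3 -> q3 -> q3
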